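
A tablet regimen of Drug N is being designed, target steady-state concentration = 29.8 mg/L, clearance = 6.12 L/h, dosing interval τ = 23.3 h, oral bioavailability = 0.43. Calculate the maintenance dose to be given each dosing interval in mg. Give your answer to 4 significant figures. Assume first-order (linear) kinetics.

At steady state, F × (Dose/τ) = Css × CL.
Dose = Css × CL × τ / F = 29.8 × 6.120 × 23.3 / 0.43 = 9882 mg

9882 mg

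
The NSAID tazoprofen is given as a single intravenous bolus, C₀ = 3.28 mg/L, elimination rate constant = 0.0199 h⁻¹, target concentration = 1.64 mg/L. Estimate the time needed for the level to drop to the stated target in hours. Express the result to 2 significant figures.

35 h

t = ln(C₀ / C) / k = ln(3.280 / 1.64) / 0.01990
  = ln(2.000) / 0.01990 = 0.6931 / 0.01990 = 34.83 h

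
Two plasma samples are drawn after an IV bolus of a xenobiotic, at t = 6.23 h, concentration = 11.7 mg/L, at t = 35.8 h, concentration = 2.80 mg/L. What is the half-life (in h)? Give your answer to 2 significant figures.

14 h

k = ln(C₁/C₂) / (t₂ − t₁) = ln(11.7/2.80) / (35.8 − 6.23)
  = 1.430 / 29.57 = 0.04836 h⁻¹
t½ = ln2 / k = 0.693147 / 0.04836 = 14.33 h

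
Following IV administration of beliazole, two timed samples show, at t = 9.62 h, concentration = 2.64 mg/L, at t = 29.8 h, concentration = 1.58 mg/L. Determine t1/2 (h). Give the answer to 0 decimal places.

27 h

k = ln(C₁/C₂) / (t₂ − t₁) = ln(2.64/1.58) / (29.8 − 9.62)
  = 0.5134 / 20.18 = 0.02544 h⁻¹
t½ = ln2 / k = 0.693147 / 0.02544 = 27.25 h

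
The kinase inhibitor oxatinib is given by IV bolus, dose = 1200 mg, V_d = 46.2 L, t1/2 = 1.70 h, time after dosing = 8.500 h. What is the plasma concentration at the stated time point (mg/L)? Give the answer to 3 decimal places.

0.812 mg/L

C₀ = Dose / Vd = 1200 / 46.2 = 25.97 mg/L
k = ln2 / t½ = 0.693147 / 1.70 = 0.4077 h⁻¹
t / t½ = 8.500 / 1.70 = 5 half-lives
C = C₀ × (1/2)^5 = 25.97 × 0.03125 = 0.8116 mg/L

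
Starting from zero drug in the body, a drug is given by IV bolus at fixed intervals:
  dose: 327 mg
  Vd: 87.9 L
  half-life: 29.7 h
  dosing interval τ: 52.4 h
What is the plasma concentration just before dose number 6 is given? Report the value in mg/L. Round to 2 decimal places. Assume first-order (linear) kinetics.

C₀ per dose = Dose / Vd = 327 / 87.9 = 3.720 mg/L
k = ln2 / t½ = 0.693147 / 29.7 = 0.02334 h⁻¹
Fraction remaining after one interval: r = e^(−kτ) = e^(−0.02334 × 52.4) = 0.2943
Before dose 6, 5 doses have been given (aged 1τ, 2τ, 3τ, 4τ, 5τ).
C_trough = C₀ × (r + r² + … + r^5) = C₀ × r(1−r^5)/(1−r)
        = 3.720 × 0.2943 × (1 − 0.002208) / (1 − 0.2943) = 1.548 mg/L

1.55 mg/L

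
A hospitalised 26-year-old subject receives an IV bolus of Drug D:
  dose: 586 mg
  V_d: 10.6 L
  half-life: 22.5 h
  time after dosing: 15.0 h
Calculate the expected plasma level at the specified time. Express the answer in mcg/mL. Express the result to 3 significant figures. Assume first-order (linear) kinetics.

34.8 mcg/mL

C₀ = Dose / Vd = 586.0 / 10.6 = 55.28 mg/L
k = ln2 / t½ = 0.693147 / 22.5 = 0.03081 h⁻¹
C = C₀ · e^(−k·t) = 55.28 × e^(−0.03081 × 15.0)
  = 55.28 × 0.6299 = 34.82 mg/L
(34.82 mg/L = 34.82 mcg/mL)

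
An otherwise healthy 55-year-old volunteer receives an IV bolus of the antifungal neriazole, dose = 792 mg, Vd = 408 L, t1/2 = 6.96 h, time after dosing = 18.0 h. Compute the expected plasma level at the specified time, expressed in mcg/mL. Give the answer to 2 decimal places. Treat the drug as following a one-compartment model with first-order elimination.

C₀ = Dose / Vd = 792.0 / 408 = 1.941 mg/L
k = ln2 / t½ = 0.693147 / 6.96 = 0.09959 h⁻¹
C = C₀ · e^(−k·t) = 1.941 × e^(−0.09959 × 18.0)
  = 1.941 × 0.1665 = 0.3232 mg/L
(0.3232 mg/L = 0.3232 mcg/mL)

0.32 mcg/mL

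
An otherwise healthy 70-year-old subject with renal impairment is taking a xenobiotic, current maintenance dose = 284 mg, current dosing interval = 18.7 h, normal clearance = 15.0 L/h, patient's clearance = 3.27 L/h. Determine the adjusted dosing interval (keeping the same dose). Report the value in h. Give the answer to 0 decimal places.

86 h

To keep the same average steady-state level, dosing rate must scale with clearance.
CL ratio = 3.27 / 15.0 = 0.2180
New interval (same dose) = 18.7 / 0.2180 = 85.78 h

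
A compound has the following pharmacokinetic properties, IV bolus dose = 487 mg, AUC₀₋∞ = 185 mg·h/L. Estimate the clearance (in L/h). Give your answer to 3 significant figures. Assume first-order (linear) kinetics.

CL = Dose / AUC = 487 / 185 = 2.632 L/h

2.63 L/h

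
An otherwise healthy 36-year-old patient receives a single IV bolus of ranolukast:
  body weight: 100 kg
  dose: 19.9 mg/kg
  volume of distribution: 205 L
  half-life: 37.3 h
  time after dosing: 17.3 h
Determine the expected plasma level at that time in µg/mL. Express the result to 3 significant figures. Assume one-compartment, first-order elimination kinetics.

7.04 µg/mL

Total dose = 19.9 × 100 = 1990 mg
C₀ = Dose / Vd = 1990 / 205 = 9.707 mg/L
k = ln2 / t½ = 0.693147 / 37.3 = 0.01858 h⁻¹
C = C₀ · e^(−k·t) = 9.707 × e^(−0.01858 × 17.3)
  = 9.707 × 0.7251 = 7.039 mg/L
(7.039 mg/L = 7.039 µg/mL)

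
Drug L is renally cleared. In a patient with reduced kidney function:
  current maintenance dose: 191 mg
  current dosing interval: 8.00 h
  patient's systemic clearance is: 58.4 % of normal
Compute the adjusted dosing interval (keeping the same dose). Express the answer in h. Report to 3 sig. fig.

To keep the same average steady-state level, dosing rate must scale with clearance.
CL ratio = 58.4 / 100 = 0.5840
New interval (same dose) = 8.00 / 0.5840 = 13.70 h

13.7 h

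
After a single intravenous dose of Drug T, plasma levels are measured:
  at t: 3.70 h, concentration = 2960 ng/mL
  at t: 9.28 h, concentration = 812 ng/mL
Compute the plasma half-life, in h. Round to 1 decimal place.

k = ln(C₁/C₂) / (t₂ − t₁) = ln(2960/812) / (9.28 − 3.70)
  = 1.293 / 5.580 = 0.2317 h⁻¹
t½ = ln2 / k = 0.693147 / 0.2317 = 2.992 h

3.0 h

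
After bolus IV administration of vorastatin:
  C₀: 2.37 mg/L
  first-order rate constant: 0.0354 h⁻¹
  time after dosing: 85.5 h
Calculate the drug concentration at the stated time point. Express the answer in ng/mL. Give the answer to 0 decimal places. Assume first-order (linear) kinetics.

115 ng/mL

C = C₀ · e^(−k·t) = 2.370 × e^(−0.03540 × 85.5)
  = 2.370 × 0.04848 = 0.1149 mg/L
Convert: 0.1149 mg/L × 1000 = 114.9 ng/mL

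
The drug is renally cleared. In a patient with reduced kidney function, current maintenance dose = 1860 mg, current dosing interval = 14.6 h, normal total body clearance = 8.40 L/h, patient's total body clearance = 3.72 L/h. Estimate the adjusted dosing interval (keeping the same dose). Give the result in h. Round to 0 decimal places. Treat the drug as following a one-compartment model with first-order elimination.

33 h

To keep the same average steady-state level, dosing rate must scale with clearance.
CL ratio = 3.72 / 8.40 = 0.4429
New interval (same dose) = 14.6 / 0.4429 = 32.96 h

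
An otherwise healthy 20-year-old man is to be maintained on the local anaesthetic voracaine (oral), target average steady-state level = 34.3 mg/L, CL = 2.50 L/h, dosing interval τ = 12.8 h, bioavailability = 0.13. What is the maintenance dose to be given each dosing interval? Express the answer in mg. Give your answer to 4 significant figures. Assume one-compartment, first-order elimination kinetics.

8443 mg

At steady state, F × (Dose/τ) = Css × CL.
Dose = Css × CL × τ / F = 34.3 × 2.500 × 12.8 / 0.13 = 8443 mg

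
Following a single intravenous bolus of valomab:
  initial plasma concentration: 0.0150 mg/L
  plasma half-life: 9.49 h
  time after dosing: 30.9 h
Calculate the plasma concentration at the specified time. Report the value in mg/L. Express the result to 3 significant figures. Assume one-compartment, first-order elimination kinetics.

k = ln2 / t½ = 0.693147 / 9.49 = 0.07304 h⁻¹
C = C₀ · e^(−k·t) = 0.01500 × e^(−0.07304 × 30.9)
  = 0.01500 × 0.1047 = 0.001571 mg/L

0.00157 mg/L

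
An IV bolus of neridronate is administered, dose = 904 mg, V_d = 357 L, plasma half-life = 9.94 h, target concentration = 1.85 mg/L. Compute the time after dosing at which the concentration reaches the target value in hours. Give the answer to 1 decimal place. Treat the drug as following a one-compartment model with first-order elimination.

C₀ = Dose / Vd = 904.0 / 357 = 2.532 mg/L
k = ln2 / t½ = 0.693147 / 9.94 = 0.06973 h⁻¹
t = ln(C₀ / C) / k = ln(2.532 / 1.85) / 0.06973
  = ln(1.369) / 0.06973 = 0.3141 / 0.06973 = 4.505 h

4.5 h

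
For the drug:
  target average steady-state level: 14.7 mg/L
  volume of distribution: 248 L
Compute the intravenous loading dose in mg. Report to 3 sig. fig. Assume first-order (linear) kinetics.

3650 mg

LD = Css × Vd = 14.7 × 248 = 3646 mg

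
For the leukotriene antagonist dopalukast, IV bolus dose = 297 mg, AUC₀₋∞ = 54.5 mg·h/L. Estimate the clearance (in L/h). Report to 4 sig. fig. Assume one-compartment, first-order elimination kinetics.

5.450 L/h

CL = Dose / AUC = 297 / 54.5 = 5.450 L/h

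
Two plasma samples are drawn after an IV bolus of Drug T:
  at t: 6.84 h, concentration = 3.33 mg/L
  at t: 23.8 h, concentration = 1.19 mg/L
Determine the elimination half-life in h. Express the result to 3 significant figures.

11.4 h

k = ln(C₁/C₂) / (t₂ − t₁) = ln(3.33/1.19) / (23.8 − 6.84)
  = 1.029 / 16.96 = 0.06067 h⁻¹
t½ = ln2 / k = 0.693147 / 0.06067 = 11.42 h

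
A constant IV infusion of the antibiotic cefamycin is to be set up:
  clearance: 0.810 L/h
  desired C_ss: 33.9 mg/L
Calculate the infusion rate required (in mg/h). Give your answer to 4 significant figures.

At steady state, infusion rate R₀ = Css × CL = 33.9 × 0.8100 = 27.46 mg/h

27.46 mg/h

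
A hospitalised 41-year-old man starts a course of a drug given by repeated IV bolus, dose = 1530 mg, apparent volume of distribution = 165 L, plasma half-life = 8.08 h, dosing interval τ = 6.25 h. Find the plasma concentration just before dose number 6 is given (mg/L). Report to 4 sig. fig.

12.18 mg/L

C₀ per dose = Dose / Vd = 1530 / 165 = 9.273 mg/L
k = ln2 / t½ = 0.693147 / 8.08 = 0.08579 h⁻¹
Fraction remaining after one interval: r = e^(−kτ) = e^(−0.08579 × 6.25) = 0.5850
Before dose 6, 5 doses have been given (aged 1τ, 2τ, 3τ, 4τ, 5τ).
C_trough = C₀ × (r + r² + … + r^5) = C₀ × r(1−r^5)/(1−r)
        = 9.273 × 0.5850 × (1 − 0.06851) / (1 − 0.5850) = 12.18 mg/L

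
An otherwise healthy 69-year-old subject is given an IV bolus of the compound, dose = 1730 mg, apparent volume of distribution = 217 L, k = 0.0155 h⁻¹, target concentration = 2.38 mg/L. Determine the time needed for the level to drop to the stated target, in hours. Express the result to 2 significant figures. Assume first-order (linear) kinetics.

78 h

C₀ = Dose / Vd = 1730 / 217 = 7.972 mg/L
t = ln(C₀ / C) / k = ln(7.972 / 2.38) / 0.01550
  = ln(3.350) / 0.01550 = 1.209 / 0.01550 = 78.00 h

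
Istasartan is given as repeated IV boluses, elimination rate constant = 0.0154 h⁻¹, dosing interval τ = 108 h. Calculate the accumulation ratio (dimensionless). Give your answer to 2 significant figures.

1.2

e^(−kτ) = e^(−0.01540 × 108) = 0.1895
Accumulation ratio R = 1 / (1 − e^(−kτ)) = 1 / (1 − 0.1895) = 1.234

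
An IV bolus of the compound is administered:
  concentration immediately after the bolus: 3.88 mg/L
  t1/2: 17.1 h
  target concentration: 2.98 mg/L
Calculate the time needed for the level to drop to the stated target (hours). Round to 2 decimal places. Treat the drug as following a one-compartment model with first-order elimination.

k = ln2 / t½ = 0.693147 / 17.1 = 0.04053 h⁻¹
t = ln(C₀ / C) / k = ln(3.880 / 2.98) / 0.04053
  = ln(1.302) / 0.04053 = 0.2639 / 0.04053 = 6.511 h

6.51 h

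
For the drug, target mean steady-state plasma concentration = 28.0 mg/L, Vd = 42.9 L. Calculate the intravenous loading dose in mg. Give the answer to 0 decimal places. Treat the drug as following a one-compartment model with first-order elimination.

1201 mg

LD = Css × Vd = 28.0 × 42.9 = 1201 mg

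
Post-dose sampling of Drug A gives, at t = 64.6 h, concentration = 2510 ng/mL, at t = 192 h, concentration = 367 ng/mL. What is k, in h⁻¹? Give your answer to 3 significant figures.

k = ln(C₁/C₂) / (t₂ − t₁) = ln(2510/367) / (192 − 64.6)
  = 1.923 / 127.4 = 0.01509 h⁻¹

0.0151 h⁻¹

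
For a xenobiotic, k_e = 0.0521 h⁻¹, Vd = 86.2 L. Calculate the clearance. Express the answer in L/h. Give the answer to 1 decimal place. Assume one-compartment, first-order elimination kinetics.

4.5 L/h

CL = k × Vd = 0.0521 × 86.2 = 4.491 L/h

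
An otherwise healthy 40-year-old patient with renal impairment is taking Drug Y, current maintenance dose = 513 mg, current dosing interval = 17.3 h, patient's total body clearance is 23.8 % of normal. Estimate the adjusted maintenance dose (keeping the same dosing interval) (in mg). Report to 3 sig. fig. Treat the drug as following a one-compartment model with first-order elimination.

To keep the same average steady-state level, dosing rate must scale with clearance.
CL ratio = 23.8 / 100 = 0.2380
New dose (same interval) = 513 × 0.2380 = 122.1 mg

122 mg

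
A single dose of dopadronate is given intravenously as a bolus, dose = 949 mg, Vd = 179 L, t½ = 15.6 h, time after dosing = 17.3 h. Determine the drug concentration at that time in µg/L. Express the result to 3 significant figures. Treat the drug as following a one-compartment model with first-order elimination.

2460 µg/L

C₀ = Dose / Vd = 949.0 / 179 = 5.302 mg/L
k = ln2 / t½ = 0.693147 / 15.6 = 0.04443 h⁻¹
C = C₀ · e^(−k·t) = 5.302 × e^(−0.04443 × 17.3)
  = 5.302 × 0.4636 = 2.458 mg/L
Convert: 2.458 mg/L × 1000 = 2458 µg/L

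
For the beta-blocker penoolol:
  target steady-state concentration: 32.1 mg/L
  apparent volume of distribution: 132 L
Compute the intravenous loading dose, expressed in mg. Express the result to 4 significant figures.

LD = Css × Vd = 32.1 × 132 = 4237 mg

4237 mg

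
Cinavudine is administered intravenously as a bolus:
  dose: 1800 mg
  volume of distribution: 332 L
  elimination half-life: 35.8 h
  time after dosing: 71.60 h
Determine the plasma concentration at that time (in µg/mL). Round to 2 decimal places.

1.36 µg/mL

C₀ = Dose / Vd = 1800 / 332 = 5.422 mg/L
k = ln2 / t½ = 0.693147 / 35.8 = 0.01936 h⁻¹
t / t½ = 71.60 / 35.8 = 2 half-lives
C = C₀ × (1/2)^2 = 5.422 × 0.2500 = 1.356 mg/L
(1.356 mg/L = 1.356 µg/mL)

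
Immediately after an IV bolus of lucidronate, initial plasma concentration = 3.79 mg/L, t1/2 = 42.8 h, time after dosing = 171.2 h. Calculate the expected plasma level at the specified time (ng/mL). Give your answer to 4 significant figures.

k = ln2 / t½ = 0.693147 / 42.8 = 0.01620 h⁻¹
t / t½ = 171.2 / 42.8 = 4 half-lives
C = C₀ × (1/2)^4 = 3.790 × 0.06250 = 0.2369 mg/L
Convert: 0.2369 mg/L × 1000 = 236.9 ng/mL

236.9 ng/mL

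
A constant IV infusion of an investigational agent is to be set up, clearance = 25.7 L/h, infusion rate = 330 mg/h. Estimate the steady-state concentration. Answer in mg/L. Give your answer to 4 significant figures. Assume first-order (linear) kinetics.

12.84 mg/L

At steady state Css = R₀ / CL = 330 / 25.70 = 12.84 mg/L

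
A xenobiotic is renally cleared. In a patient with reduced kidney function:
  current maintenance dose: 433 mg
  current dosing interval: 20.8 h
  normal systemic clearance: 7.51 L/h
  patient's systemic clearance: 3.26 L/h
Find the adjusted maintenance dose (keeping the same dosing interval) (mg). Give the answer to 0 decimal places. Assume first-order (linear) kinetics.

188 mg

To keep the same average steady-state level, dosing rate must scale with clearance.
CL ratio = 3.26 / 7.51 = 0.4341
New dose (same interval) = 433 × 0.4341 = 188.0 mg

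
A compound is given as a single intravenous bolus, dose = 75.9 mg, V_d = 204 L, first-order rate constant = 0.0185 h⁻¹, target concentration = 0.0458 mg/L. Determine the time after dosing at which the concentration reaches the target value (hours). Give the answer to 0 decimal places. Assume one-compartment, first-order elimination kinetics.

C₀ = Dose / Vd = 75.90 / 204 = 0.3721 mg/L
t = ln(C₀ / C) / k = ln(0.3721 / 0.0458) / 0.01850
  = ln(8.124) / 0.01850 = 2.095 / 0.01850 = 113.2 h

113 h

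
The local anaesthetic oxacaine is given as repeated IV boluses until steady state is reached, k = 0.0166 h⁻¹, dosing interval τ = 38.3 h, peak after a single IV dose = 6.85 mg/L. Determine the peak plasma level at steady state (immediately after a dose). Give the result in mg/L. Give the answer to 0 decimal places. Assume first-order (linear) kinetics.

e^(−kτ) = e^(−0.01660 × 38.3) = 0.5295
Accumulation ratio R = 1 / (1 − e^(−kτ)) = 1 / (1 − 0.5295) = 2.125
Steady-state peak = C₀ × R = 6.85 × 2.125 = 14.56 mg/L

15 mg/L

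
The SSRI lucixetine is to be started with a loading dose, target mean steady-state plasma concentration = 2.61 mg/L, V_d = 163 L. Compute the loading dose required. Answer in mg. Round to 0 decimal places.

LD = Css × Vd = 2.61 × 163 = 425.4 mg

425 mg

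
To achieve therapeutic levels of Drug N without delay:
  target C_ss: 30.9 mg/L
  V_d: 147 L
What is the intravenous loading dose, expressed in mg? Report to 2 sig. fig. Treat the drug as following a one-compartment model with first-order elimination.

4500 mg

LD = Css × Vd = 30.9 × 147 = 4542 mg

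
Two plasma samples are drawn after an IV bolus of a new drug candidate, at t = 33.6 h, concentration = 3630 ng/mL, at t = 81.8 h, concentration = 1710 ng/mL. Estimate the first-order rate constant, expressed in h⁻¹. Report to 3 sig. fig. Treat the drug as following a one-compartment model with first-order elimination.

0.0156 h⁻¹

k = ln(C₁/C₂) / (t₂ − t₁) = ln(3630/1710) / (81.8 − 33.6)
  = 0.7527 / 48.20 = 0.01562 h⁻¹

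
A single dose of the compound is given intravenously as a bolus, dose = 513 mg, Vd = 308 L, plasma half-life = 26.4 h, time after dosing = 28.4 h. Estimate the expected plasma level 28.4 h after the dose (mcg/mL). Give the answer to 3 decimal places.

0.790 mcg/mL

C₀ = Dose / Vd = 513.0 / 308 = 1.666 mg/L
k = ln2 / t½ = 0.693147 / 26.4 = 0.02626 h⁻¹
C = C₀ · e^(−k·t) = 1.666 × e^(−0.02626 × 28.4)
  = 1.666 × 0.4744 = 0.7904 mg/L
(0.7904 mg/L = 0.7904 mcg/mL)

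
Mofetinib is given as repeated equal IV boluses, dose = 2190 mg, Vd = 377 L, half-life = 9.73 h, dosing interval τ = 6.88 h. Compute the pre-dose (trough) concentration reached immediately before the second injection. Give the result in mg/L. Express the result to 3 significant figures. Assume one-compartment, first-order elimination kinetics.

3.56 mg/L

C₀ per dose = Dose / Vd = 2190 / 377 = 5.809 mg/L
k = ln2 / t½ = 0.693147 / 9.73 = 0.07124 h⁻¹
Fraction remaining after one interval: r = e^(−kτ) = e^(−0.07124 × 6.88) = 0.6125
Before dose 2, 1 dose has been given (aged 1τ).
C_trough = C₀ × r = 5.809 × 0.6125 = 3.558 mg/L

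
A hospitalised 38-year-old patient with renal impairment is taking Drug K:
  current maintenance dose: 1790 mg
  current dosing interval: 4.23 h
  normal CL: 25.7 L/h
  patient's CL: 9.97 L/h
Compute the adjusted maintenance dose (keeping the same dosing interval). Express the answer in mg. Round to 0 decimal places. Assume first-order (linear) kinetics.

To keep the same average steady-state level, dosing rate must scale with clearance.
CL ratio = 9.97 / 25.7 = 0.3879
New dose (same interval) = 1790 × 0.3879 = 694.3 mg

694 mg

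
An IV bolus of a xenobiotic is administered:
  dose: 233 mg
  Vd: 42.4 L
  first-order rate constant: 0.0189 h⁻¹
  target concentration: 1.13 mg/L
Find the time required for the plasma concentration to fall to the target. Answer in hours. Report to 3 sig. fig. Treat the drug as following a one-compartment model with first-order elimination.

C₀ = Dose / Vd = 233.0 / 42.4 = 5.495 mg/L
t = ln(C₀ / C) / k = ln(5.495 / 1.13) / 0.01890
  = ln(4.863) / 0.01890 = 1.582 / 0.01890 = 83.70 h

83.7 h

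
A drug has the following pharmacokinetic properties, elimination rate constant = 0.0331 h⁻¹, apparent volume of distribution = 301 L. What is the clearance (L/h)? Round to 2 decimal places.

9.96 L/h

CL = k × Vd = 0.0331 × 301 = 9.963 L/h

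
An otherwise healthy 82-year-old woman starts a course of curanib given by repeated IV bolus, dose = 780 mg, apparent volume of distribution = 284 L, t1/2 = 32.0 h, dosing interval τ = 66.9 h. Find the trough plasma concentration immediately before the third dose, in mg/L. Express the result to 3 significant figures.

C₀ per dose = Dose / Vd = 780 / 284 = 2.746 mg/L
k = ln2 / t½ = 0.693147 / 32.0 = 0.02166 h⁻¹
Fraction remaining after one interval: r = e^(−kτ) = e^(−0.02166 × 66.9) = 0.2348
Before dose 3, 2 doses have been given (aged 1τ, 2τ).
C_trough = C₀ × (r + r²) = 2.746 × (0.2348 + 0.05513) = 0.7961 mg/L

0.796 mg/L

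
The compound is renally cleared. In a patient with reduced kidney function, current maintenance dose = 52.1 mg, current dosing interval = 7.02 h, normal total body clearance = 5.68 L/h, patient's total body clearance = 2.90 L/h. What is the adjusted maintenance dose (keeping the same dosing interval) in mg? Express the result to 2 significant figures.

27 mg

To keep the same average steady-state level, dosing rate must scale with clearance.
CL ratio = 2.90 / 5.68 = 0.5106
New dose (same interval) = 52.1 × 0.5106 = 26.60 mg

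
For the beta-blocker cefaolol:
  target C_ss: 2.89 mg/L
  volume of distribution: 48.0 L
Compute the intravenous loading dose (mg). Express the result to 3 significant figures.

LD = Css × Vd = 2.89 × 48.0 = 138.7 mg

139 mg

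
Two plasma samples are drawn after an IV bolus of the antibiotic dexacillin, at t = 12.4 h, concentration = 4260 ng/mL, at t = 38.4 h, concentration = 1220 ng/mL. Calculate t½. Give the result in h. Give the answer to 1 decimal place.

k = ln(C₁/C₂) / (t₂ − t₁) = ln(4260/1220) / (38.4 − 12.4)
  = 1.250 / 26.00 = 0.04808 h⁻¹
t½ = ln2 / k = 0.693147 / 0.04808 = 14.42 h

14.4 h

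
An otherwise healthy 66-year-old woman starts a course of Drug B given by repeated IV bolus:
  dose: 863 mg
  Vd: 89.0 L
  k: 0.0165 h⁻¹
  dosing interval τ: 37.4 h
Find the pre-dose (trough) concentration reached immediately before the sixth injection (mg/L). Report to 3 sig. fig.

10.8 mg/L

C₀ per dose = Dose / Vd = 863 / 89.0 = 9.697 mg/L
Fraction remaining after one interval: r = e^(−kτ) = e^(−0.01650 × 37.4) = 0.5395
Before dose 6, 5 doses have been given (aged 1τ, 2τ, 3τ, 4τ, 5τ).
C_trough = C₀ × (r + r² + … + r^5) = C₀ × r(1−r^5)/(1−r)
        = 9.697 × 0.5395 × (1 − 0.04570) / (1 − 0.5395) = 10.84 mg/L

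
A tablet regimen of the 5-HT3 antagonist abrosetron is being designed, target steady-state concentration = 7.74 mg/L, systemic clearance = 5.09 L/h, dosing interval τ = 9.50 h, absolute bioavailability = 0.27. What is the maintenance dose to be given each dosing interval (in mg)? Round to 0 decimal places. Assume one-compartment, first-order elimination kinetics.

At steady state, F × (Dose/τ) = Css × CL.
Dose = Css × CL × τ / F = 7.74 × 5.090 × 9.50 / 0.27 = 1386 mg

1386 mg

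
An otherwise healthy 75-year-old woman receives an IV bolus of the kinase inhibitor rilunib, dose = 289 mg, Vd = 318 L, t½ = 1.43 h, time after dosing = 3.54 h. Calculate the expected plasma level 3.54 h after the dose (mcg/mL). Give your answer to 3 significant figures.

0.163 mcg/mL

C₀ = Dose / Vd = 289.0 / 318 = 0.9088 mg/L
k = ln2 / t½ = 0.693147 / 1.43 = 0.4847 h⁻¹
C = C₀ · e^(−k·t) = 0.9088 × e^(−0.4847 × 3.54)
  = 0.9088 × 0.1798 = 0.1634 mg/L
(0.1634 mg/L = 0.1634 mcg/mL)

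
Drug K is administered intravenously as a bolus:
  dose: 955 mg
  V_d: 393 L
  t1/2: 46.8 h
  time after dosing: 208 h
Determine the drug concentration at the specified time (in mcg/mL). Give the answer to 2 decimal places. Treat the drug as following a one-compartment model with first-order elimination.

0.11 mcg/mL

C₀ = Dose / Vd = 955.0 / 393 = 2.430 mg/L
k = ln2 / t½ = 0.693147 / 46.8 = 0.01481 h⁻¹
C = C₀ · e^(−k·t) = 2.430 × e^(−0.01481 × 208)
  = 2.430 × 0.04594 = 0.1116 mg/L
(0.1116 mg/L = 0.1116 mcg/mL)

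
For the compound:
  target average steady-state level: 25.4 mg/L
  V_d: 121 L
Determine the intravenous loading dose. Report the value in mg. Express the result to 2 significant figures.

3100 mg

LD = Css × Vd = 25.4 × 121 = 3073 mg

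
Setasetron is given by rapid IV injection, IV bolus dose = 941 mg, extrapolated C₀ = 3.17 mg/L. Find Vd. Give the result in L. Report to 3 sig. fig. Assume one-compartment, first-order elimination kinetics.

297 L

Vd = Dose / C₀ = 941.0 / 3.17 = 296.8 L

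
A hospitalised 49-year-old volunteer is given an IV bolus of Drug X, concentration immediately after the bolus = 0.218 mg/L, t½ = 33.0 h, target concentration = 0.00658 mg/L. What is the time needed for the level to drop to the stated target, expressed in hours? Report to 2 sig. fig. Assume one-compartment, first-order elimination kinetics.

k = ln2 / t½ = 0.693147 / 33.0 = 0.02100 h⁻¹
t = ln(C₀ / C) / k = ln(0.2180 / 0.00658) / 0.02100
  = ln(33.13) / 0.02100 = 3.500 / 0.02100 = 166.7 h

170 h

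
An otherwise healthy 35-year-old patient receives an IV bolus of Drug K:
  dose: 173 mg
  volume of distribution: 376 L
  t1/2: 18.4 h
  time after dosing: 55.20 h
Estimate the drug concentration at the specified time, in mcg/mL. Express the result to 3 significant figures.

C₀ = Dose / Vd = 173.0 / 376 = 0.4601 mg/L
k = ln2 / t½ = 0.693147 / 18.4 = 0.03767 h⁻¹
t / t½ = 55.20 / 18.4 = 3 half-lives
C = C₀ × (1/2)^3 = 0.4601 × 0.1250 = 0.05751 mg/L
(0.05751 mg/L = 0.05751 mcg/mL)

0.0575 mcg/mL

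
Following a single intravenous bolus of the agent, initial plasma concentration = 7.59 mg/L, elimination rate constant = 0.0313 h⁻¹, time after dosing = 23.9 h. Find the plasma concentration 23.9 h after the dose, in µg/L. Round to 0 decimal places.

3592 µg/L

C = C₀ · e^(−k·t) = 7.590 × e^(−0.03130 × 23.9)
  = 7.590 × 0.4733 = 3.592 mg/L
Convert: 3.592 mg/L × 1000 = 3592 µg/L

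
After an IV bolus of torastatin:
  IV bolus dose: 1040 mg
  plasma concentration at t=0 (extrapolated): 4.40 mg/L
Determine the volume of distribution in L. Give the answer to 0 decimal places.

Vd = Dose / C₀ = 1040 / 4.40 = 236.4 L

236 L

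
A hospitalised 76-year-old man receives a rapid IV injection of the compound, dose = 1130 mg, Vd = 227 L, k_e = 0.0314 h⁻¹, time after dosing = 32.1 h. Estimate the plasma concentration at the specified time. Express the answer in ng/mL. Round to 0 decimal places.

1817 ng/mL

C₀ = Dose / Vd = 1130 / 227 = 4.978 mg/L
C = C₀ · e^(−k·t) = 4.978 × e^(−0.03140 × 32.1)
  = 4.978 × 0.3650 = 1.817 mg/L
Convert: 1.817 mg/L × 1000 = 1817 ng/mL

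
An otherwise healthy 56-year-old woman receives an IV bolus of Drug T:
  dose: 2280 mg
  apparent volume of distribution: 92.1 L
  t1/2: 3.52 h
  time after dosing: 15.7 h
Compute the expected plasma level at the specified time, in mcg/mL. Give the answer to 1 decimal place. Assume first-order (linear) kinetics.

1.1 mcg/mL

C₀ = Dose / Vd = 2280 / 92.1 = 24.76 mg/L
k = ln2 / t½ = 0.693147 / 3.52 = 0.1969 h⁻¹
C = C₀ · e^(−k·t) = 24.76 × e^(−0.1969 × 15.7)
  = 24.76 × 0.04544 = 1.125 mg/L
(1.125 mg/L = 1.125 mcg/mL)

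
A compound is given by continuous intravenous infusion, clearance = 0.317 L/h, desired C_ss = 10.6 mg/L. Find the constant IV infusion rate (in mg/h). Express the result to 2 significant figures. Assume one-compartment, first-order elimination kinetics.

At steady state, infusion rate R₀ = Css × CL = 10.6 × 0.3170 = 3.360 mg/h

3.4 mg/h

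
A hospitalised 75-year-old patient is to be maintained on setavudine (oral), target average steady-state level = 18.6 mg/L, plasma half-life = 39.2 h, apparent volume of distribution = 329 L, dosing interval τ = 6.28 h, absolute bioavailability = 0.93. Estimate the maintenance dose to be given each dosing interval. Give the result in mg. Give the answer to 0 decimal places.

k = ln2 / t½ = 0.693147 / 39.2 = 0.01768 h⁻¹
CL = k × Vd = 0.01768 × 329 = 5.817 L/h
At steady state, F × (Dose/τ) = Css × CL.
Dose = Css × CL × τ / F = 18.6 × 5.817 × 6.28 / 0.93 = 730.6 mg

731 mg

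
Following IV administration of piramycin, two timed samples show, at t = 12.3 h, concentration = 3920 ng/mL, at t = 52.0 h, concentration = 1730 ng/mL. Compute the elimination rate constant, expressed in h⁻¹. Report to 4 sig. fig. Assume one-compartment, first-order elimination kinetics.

0.02060 h⁻¹

k = ln(C₁/C₂) / (t₂ − t₁) = ln(3920/1730) / (52.0 − 12.3)
  = 0.8180 / 39.70 = 0.02060 h⁻¹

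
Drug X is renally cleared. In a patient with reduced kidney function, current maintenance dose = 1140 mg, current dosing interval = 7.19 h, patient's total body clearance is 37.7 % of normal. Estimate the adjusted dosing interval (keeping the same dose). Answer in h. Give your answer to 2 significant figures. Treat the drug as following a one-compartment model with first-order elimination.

To keep the same average steady-state level, dosing rate must scale with clearance.
CL ratio = 37.7 / 100 = 0.3770
New interval (same dose) = 7.19 / 0.3770 = 19.07 h

19 h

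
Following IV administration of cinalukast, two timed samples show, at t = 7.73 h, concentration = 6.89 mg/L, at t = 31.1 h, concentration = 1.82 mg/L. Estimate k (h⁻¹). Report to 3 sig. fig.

0.0570 h⁻¹

k = ln(C₁/C₂) / (t₂ − t₁) = ln(6.89/1.82) / (31.1 − 7.73)
  = 1.331 / 23.37 = 0.05695 h⁻¹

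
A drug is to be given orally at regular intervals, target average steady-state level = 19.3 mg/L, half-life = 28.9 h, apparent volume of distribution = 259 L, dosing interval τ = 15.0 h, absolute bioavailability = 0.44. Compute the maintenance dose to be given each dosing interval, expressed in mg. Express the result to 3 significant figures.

4090 mg

k = ln2 / t½ = 0.693147 / 28.9 = 0.02398 h⁻¹
CL = k × Vd = 0.02398 × 259 = 6.211 L/h
At steady state, F × (Dose/τ) = Css × CL.
Dose = Css × CL × τ / F = 19.3 × 6.211 × 15.0 / 0.44 = 4087 mg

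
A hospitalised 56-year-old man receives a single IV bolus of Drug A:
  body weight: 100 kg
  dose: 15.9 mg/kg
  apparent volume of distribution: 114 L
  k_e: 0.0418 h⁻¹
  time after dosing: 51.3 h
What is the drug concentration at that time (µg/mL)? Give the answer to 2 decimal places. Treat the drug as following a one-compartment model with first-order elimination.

1.63 µg/mL

Total dose = 15.9 × 100 = 1590 mg
C₀ = Dose / Vd = 1590 / 114 = 13.95 mg/L
C = C₀ · e^(−k·t) = 13.95 × e^(−0.04180 × 51.3)
  = 13.95 × 0.1171 = 1.634 mg/L
(1.634 mg/L = 1.634 µg/mL)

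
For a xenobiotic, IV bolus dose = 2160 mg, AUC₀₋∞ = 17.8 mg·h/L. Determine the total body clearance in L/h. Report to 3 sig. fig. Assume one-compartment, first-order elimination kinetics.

CL = Dose / AUC = 2160 / 17.8 = 121.3 L/h

121 L/h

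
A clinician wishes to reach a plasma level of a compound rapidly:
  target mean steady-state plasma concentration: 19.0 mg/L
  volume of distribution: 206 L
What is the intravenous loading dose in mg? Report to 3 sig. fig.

3910 mg

LD = Css × Vd = 19.0 × 206 = 3914 mg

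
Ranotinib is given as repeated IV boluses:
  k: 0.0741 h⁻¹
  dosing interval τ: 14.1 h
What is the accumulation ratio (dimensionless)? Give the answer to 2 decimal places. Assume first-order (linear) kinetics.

e^(−kτ) = e^(−0.07410 × 14.1) = 0.3518
Accumulation ratio R = 1 / (1 − e^(−kτ)) = 1 / (1 − 0.3518) = 1.543

1.54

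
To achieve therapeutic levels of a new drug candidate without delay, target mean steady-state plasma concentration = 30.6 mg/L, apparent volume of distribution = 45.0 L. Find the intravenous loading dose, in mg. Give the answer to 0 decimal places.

1377 mg

LD = Css × Vd = 30.6 × 45.0 = 1377 mg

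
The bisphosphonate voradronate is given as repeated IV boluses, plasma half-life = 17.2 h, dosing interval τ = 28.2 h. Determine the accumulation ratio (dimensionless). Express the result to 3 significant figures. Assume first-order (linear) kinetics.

k = ln2 / t½ = 0.693147 / 17.2 = 0.04030 h⁻¹
e^(−kτ) = e^(−0.04030 × 28.2) = 0.3210
Accumulation ratio R = 1 / (1 − e^(−kτ)) = 1 / (1 − 0.3210) = 1.473

1.47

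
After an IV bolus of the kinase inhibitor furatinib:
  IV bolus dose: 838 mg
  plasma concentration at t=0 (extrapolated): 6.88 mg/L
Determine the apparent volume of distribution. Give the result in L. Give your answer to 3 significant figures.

122 L

Vd = Dose / C₀ = 838.0 / 6.88 = 121.8 L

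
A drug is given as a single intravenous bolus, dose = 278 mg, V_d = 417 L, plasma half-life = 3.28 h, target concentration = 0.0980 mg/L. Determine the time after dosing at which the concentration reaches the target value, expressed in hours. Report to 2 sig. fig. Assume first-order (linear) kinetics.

C₀ = Dose / Vd = 278.0 / 417 = 0.6667 mg/L
k = ln2 / t½ = 0.693147 / 3.28 = 0.2113 h⁻¹
t = ln(C₀ / C) / k = ln(0.6667 / 0.0980) / 0.2113
  = ln(6.803) / 0.2113 = 1.917 / 0.2113 = 9.072 h

9.1 h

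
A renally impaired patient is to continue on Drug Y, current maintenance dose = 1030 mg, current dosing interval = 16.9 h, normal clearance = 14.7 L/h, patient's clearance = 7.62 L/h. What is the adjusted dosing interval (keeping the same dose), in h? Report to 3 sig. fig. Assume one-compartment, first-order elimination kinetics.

To keep the same average steady-state level, dosing rate must scale with clearance.
CL ratio = 7.62 / 14.7 = 0.5184
New interval (same dose) = 16.9 / 0.5184 = 32.60 h

32.6 h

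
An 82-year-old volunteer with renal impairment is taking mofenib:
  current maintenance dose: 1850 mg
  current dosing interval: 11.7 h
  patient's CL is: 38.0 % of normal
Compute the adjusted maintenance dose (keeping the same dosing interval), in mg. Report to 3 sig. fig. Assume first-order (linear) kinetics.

703 mg

To keep the same average steady-state level, dosing rate must scale with clearance.
CL ratio = 38.0 / 100 = 0.3800
New dose (same interval) = 1850 × 0.3800 = 703.0 mg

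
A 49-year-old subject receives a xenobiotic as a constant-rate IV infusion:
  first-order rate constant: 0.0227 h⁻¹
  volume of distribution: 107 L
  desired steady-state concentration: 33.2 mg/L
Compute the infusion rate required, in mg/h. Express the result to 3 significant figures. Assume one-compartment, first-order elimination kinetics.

CL = k × Vd = 0.02270 × 107 = 2.429 L/h
At steady state, infusion rate R₀ = Css × CL = 33.2 × 2.429 = 80.64 mg/h

80.6 mg/h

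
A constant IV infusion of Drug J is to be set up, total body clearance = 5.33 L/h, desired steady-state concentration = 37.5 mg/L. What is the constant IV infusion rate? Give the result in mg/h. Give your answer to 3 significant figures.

200 mg/h

At steady state, infusion rate R₀ = Css × CL = 37.5 × 5.330 = 199.9 mg/h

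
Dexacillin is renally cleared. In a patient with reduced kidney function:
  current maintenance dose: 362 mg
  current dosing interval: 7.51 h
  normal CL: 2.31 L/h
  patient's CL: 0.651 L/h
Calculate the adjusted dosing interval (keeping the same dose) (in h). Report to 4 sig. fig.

26.65 h

To keep the same average steady-state level, dosing rate must scale with clearance.
CL ratio = 0.651 / 2.31 = 0.2818
New interval (same dose) = 7.51 / 0.2818 = 26.65 h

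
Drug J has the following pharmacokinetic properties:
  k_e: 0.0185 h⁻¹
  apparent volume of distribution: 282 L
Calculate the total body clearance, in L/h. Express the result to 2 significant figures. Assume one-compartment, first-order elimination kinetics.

5.2 L/h

CL = k × Vd = 0.0185 × 282 = 5.217 L/h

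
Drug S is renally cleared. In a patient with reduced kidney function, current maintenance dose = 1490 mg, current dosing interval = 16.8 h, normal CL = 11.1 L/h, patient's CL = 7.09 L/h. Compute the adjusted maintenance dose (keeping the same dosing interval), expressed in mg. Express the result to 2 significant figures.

950 mg

To keep the same average steady-state level, dosing rate must scale with clearance.
CL ratio = 7.09 / 11.1 = 0.6387
New dose (same interval) = 1490 × 0.6387 = 951.7 mg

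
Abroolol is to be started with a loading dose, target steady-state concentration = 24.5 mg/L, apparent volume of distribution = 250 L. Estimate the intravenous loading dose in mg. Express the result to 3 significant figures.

6130 mg

LD = Css × Vd = 24.5 × 250 = 6125 mg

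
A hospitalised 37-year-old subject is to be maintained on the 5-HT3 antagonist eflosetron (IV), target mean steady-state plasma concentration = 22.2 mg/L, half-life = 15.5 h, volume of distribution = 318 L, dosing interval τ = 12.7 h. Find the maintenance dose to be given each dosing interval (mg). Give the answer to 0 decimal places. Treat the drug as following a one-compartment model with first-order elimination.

4009 mg

k = ln2 / t½ = 0.693147 / 15.5 = 0.04472 h⁻¹
CL = k × Vd = 0.04472 × 318 = 14.22 L/h
At steady state, Dose/τ = Css × CL.
Dose = Css × CL × τ = 22.2 × 14.22 × 12.7 = 4009 mg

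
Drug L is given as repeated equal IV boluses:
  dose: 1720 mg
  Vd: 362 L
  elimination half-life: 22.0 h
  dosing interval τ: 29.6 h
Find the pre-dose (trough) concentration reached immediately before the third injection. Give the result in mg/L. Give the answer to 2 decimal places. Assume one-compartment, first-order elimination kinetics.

C₀ per dose = Dose / Vd = 1720 / 362 = 4.751 mg/L
k = ln2 / t½ = 0.693147 / 22.0 = 0.03151 h⁻¹
Fraction remaining after one interval: r = e^(−kτ) = e^(−0.03151 × 29.6) = 0.3935
Before dose 3, 2 doses have been given (aged 1τ, 2τ).
C_trough = C₀ × (r + r²) = 4.751 × (0.3935 + 0.1548) = 2.605 mg/L

2.61 mg/L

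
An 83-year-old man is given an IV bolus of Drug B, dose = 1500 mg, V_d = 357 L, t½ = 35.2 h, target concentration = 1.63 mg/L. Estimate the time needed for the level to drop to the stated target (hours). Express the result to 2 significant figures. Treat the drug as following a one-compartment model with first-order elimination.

48 h

C₀ = Dose / Vd = 1500 / 357 = 4.202 mg/L
k = ln2 / t½ = 0.693147 / 35.2 = 0.01969 h⁻¹
t = ln(C₀ / C) / k = ln(4.202 / 1.63) / 0.01969
  = ln(2.578) / 0.01969 = 0.9470 / 0.01969 = 48.10 h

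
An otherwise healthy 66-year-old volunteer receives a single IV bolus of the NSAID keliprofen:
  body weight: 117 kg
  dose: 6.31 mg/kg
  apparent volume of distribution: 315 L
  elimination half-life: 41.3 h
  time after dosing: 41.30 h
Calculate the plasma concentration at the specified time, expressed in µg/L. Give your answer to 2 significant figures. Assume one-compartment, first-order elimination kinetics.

1200 µg/L

Total dose = 6.31 × 117 = 738.3 mg
C₀ = Dose / Vd = 738.3 / 315 = 2.344 mg/L
k = ln2 / t½ = 0.693147 / 41.3 = 0.01678 h⁻¹
t / t½ = 41.30 / 41.3 = 1 half-lives
C = C₀ × (1/2)^1 = 2.344 × 0.5000 = 1.172 mg/L
Convert: 1.172 mg/L × 1000 = 1172 µg/L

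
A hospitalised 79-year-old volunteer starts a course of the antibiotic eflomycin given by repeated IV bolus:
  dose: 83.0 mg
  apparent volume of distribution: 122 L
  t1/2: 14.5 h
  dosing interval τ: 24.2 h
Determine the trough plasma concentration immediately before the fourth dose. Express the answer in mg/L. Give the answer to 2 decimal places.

C₀ per dose = Dose / Vd = 83.0 / 122 = 0.6803 mg/L
k = ln2 / t½ = 0.693147 / 14.5 = 0.04780 h⁻¹
Fraction remaining after one interval: r = e^(−kτ) = e^(−0.04780 × 24.2) = 0.3145
Before dose 4, 3 doses have been given (aged 1τ, 2τ, 3τ).
C_trough = C₀ × (r + r² + … + r^3) = C₀ × r(1−r^3)/(1−r)
        = 0.6803 × 0.3145 × (1 − 0.03111) / (1 − 0.3145) = 0.3024 mg/L

0.30 mg/L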